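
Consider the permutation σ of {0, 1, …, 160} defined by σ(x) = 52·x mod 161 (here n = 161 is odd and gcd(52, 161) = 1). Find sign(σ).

Start at x=36: 36 → 101 → 100 → 48 → 81 → 26 → 64 → … (one orbit).
The orbit structure of x ↦ 52x mod 161: 6 orbits of sizes [66, 66, 11, 11, 6, 1].
n − c = 161 − 6 = 155; sign = (−1)^155 = -1.
Zolotarev: (52|161) = -1, matching the cycle-count sign.

-1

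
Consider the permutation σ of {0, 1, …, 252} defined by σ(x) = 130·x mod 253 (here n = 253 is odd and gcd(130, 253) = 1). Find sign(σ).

Start at x=235: 235 → 190 → 159 → 177 → 240 → 81 → 157 → … (one orbit).
Cycle type of π: 110×2 + 22 + 5×2 + 1; total 6 cycles.
Σ(ℓ_i−1) = 253−6 = 247; sign = (−1)^247 = -1.
Zolotarev: (130|253) = -1, matching the cycle-count sign.

-1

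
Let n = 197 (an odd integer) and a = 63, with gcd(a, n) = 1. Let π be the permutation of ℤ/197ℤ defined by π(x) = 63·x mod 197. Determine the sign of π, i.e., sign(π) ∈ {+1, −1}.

Trace 164: π^k(164) = [164, 88, 28, 188, 24, 133, 105] for k=0..6.
Cycle lengths of π_63 on ℤ/197ℤ: [49, 49, 49, 49, 1]; 5 cycles in total.
sign(π) = (−1)^{n − #cycles} = (−1)^{197−5} = (−1)^192 = +1.
Via Zolotarev, sign(π_{63}) = (63|197) = +1.

+1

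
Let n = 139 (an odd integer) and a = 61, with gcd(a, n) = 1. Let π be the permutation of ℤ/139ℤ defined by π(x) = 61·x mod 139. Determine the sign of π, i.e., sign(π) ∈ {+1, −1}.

-1

Orbit of 61 under x↦61x: [61, 107, 133, 51, 53, 36, 111]… (length divides ord_139(61)).
Cycle lengths of π_61 on ℤ/139ℤ: [138, 1]; 2 cycles in total.
Σ(ℓ_i−1) = 139−2 = 137; sign = (−1)^137 = -1.
The Jacobi symbol (61|139) = -1 (Zolotarev) agrees.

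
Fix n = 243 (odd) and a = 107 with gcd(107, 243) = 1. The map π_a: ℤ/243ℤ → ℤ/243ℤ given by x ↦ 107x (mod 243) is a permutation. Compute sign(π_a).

-1

Orbit of 82 under x↦107x: [82, 26, 109, 242, 136, 215, 163]… (length divides ord_243(107)).
32 cycles of lengths [18, 18, 18, 18, 18, 18, 18, 18, 18, 6, 6, 6, 6, 6, 6, 6, 6, 6, 2, 2, 2, 2, 2, 2, 2, 2, 2, 2, 2, 2, 2, 1].
243 − 32 = 211 transpositions; sign(π) = (−1)^211 = -1.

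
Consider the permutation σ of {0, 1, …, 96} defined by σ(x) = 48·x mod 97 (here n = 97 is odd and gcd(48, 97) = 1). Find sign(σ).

+1

Trace 95: π^k(95) = [95, 1, 48, 73, 12, 91, 3] for k=0..6.
3 cycles of lengths [48, 48, 1].
97 − 3 = 94 transpositions; sign(π) = (−1)^94 = +1.
The Jacobi symbol (48|97) = +1 (Zolotarev) agrees.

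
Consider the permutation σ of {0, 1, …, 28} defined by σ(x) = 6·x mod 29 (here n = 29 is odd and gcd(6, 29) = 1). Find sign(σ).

+1

Trace 22: π^k(22) = [22, 16, 9, 25, 5, 1, 6] for k=0..6.
The orbit structure of x ↦ 6x mod 29: 3 orbits of sizes [14, 14, 1].
29 − 3 = 26 transpositions; sign(π) = (−1)^26 = +1.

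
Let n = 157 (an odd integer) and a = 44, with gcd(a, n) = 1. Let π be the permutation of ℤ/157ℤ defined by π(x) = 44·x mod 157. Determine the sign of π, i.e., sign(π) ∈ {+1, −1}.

Start at x=145: 145 → 100 → 4 → 19 → 51 → 46 → 140 → … (one orbit).
π_44 has 3 disjoint cycles with lengths [78, 78, 1] on {0,…,156}.
157 − 3 = 154 transpositions; sign(π) = (−1)^154 = +1.

+1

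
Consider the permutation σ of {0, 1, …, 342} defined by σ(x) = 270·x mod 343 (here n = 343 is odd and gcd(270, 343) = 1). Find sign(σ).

Trace 25: π^k(25) = [25, 233, 141, 340, 219, 134, 165] for k=0..6.
Cycle lengths of π_270 on ℤ/343ℤ: [147, 147, 21, 21, 3, 3, 1]; 7 cycles in total.
n − c = 343 − 7 = 336; sign = (−1)^336 = +1.

+1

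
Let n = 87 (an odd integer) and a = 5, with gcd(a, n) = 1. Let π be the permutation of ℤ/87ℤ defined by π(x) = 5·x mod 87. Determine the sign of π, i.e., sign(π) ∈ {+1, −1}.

-1

Start at x=25: 25 → 38 → 16 → 80 → 52 → 86 → 82 → … (one orbit).
Cycle type of π: 14×6 + 2 + 1; total 8 cycles.
Σ(ℓ_i−1) = 87−8 = 79; sign = (−1)^79 = -1.
Zolotarev: (5|87) = -1, matching the cycle-count sign.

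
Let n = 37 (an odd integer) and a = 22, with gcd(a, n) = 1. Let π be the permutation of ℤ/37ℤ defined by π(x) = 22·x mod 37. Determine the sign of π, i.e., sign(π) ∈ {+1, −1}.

Trace 35: π^k(35) = [35, 30, 31, 16, 19, 11, 20] for k=0..6.
2 cycles of lengths [36, 1].
2 cycles on 37: each ℓ→(−1)^(ℓ−1), product (−1)^35 = -1.
The Jacobi symbol (22|37) = -1 (Zolotarev) agrees.

-1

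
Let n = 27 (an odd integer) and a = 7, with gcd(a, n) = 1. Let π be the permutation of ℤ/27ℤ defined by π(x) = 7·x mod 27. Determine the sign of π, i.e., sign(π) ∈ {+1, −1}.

+1

Orbit of 7 under x↦7x: [7, 22, 19, 25, 13, 10, 16]… (length divides ord_27(7)).
The orbit structure of x ↦ 7x mod 27: 7 orbits of sizes [9, 9, 3, 3, 1, 1, 1].
n − c = 27 − 7 = 20; sign = (−1)^20 = +1.
Zolotarev: (7|27) = +1, matching the cycle-count sign.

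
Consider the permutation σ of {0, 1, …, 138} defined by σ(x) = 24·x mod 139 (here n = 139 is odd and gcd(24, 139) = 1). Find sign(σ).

Trace 117: π^k(117) = [117, 28, 116, 4, 96, 80, 113] for k=0..6.
The orbit structure of x ↦ 24x mod 139: 3 orbits of sizes [69, 69, 1].
n − c = 139 − 3 = 136; sign = (−1)^136 = +1.

+1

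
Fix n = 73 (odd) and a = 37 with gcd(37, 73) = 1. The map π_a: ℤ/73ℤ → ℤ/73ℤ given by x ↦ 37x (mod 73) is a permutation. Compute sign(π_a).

Orbit of 16 under x↦37x: [16, 8, 4, 2, 1, 37, 55]… (length divides ord_73(37)).
Cycle type of π: 9×8 + 1; total 9 cycles.
n − c = 73 − 9 = 64; sign = (−1)^64 = +1.
Zolotarev: (37|73) = +1, matching the cycle-count sign.

+1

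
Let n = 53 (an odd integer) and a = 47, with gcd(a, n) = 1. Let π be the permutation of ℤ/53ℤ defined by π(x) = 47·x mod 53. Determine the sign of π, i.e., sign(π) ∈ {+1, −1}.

Orbit of 49 under x↦47x: [49, 24, 15, 16, 10, 46, 42]… (length divides ord_53(47)).
5 cycles of lengths [13, 13, 13, 13, 1].
With 5 cycles on 53 points, sign = (−1)^{53−5} = +1.
Check: (47/53) = +1 by Zolotarev.

+1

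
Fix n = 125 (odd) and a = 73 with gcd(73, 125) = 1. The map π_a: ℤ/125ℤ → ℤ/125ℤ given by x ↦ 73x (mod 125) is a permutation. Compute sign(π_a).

Start at x=108: 108 → 9 → 32 → 86 → 28 → 44 → 87 → … (one orbit).
The orbit structure of x ↦ 73x mod 125: 4 orbits of sizes [100, 20, 4, 1].
With 4 cycles on 125 points, sign = (−1)^{125−4} = -1.

-1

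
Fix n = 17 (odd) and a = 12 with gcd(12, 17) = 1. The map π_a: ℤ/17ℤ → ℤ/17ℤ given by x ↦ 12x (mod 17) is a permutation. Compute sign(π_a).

Orbit of 8 under x↦12x: [8, 11, 13, 3, 2, 7, 16]… (length divides ord_17(12)).
2 cycles of lengths [16, 1].
With 2 cycles on 17 points, sign = (−1)^{17−2} = -1.
Via Zolotarev, sign(π_{12}) = (12|17) = -1.

-1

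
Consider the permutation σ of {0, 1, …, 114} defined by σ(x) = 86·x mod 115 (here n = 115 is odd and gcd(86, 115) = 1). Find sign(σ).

-1

Orbit of 66 under x↦86x: [66, 41, 76, 96, 91, 6, 56]… (length divides ord_115(86)).
π_86 has 10 disjoint cycles with lengths [22, 22, 22, 22, 22, 1, 1, 1, 1, 1] on {0,…,114}.
sign(π) = (−1)^{n − #cycles} = (−1)^{115−10} = (−1)^105 = -1.
(86|115)_J = -1 (Zolotarev's lemma cross-check).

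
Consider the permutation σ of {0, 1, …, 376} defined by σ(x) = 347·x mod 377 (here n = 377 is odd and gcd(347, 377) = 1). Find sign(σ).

+1

Start at x=347: 347 → 146 → 144 → 204 → 289 → 1 → 347 (one orbit).
Decompose π into cycles: lengths [6, 6, 6, 6, 6, 6, 6, 6, 6, 6, 6, 6, 6, 6, 6, 6, 6, 6, 6, 6, 6, 6, 6, 6, 6, 6, 6, 6, 6, 6, 6, 6, 6, 6, 6, 6, 6, 6, 6, 6, 6, 6, 6, 6, 6, 6, 6, 6, 6, 6, 6, 6, 6, 6, 6, 6, 3, 3, 3, 3, 2, 2, 2, 2, 2, 2, 2, 2, 2, 2, 2, 2, 2, 2, 1] (75 cycles, including the fixed point 0).
377 − 75 = 302 transpositions; sign(π) = (−1)^302 = +1.
Check: (347/377) = +1 by Zolotarev.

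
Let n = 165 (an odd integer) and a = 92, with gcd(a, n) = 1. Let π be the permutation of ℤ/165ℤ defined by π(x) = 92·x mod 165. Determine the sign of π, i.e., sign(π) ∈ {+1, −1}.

Orbit of 137 under x↦92x: [137, 64, 113, 1, 92, 49, 53]… (length divides ord_165(92)).
π_92 has 15 disjoint cycles with lengths [20, 20, 20, 20, 20, 20, 10, 10, 5, 5, 4, 4, 4, 2, 1] on {0,…,164}.
With 15 cycles on 165 points, sign = (−1)^{165−15} = +1.
Zolotarev: (92|165) = +1, matching the cycle-count sign.

+1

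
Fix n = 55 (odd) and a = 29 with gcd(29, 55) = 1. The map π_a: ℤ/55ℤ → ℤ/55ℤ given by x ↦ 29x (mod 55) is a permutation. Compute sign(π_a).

-1

Start at x=1: 1 → 29 → 16 → 24 → 36 → 54 → 26 → … (one orbit).
8 cycles of lengths [10, 10, 10, 10, 10, 2, 2, 1].
sign(π) = (−1)^{n − #cycles} = (−1)^{55−8} = (−1)^47 = -1.
Zolotarev: (29|55) = -1, matching the cycle-count sign.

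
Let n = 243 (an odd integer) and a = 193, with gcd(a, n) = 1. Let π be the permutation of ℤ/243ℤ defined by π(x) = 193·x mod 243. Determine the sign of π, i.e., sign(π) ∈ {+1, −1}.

Trace 31: π^k(31) = [31, 151, 226, 121, 25, 208, 49] for k=0..6.
Decompose π into cycles: lengths [81, 81, 27, 27, 9, 9, 3, 3, 1, 1, 1] (11 cycles, including the fixed point 0).
Σ(ℓ_i−1) = 243−11 = 232; sign = (−1)^232 = +1.
(193|243)_J = +1 (Zolotarev's lemma cross-check).

+1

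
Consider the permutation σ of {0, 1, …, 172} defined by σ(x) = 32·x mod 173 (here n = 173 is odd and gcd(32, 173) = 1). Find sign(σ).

Trace 108: π^k(108) = [108, 169, 45, 56, 62, 81, 170] for k=0..6.
π_32 has 2 disjoint cycles with lengths [172, 1] on {0,…,172}.
sign(π) = (−1)^{n − #cycles} = (−1)^{173−2} = (−1)^171 = -1.
Check: (32/173) = -1 by Zolotarev.

-1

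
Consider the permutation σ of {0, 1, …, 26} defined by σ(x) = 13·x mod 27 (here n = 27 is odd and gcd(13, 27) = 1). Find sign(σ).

Trace 19: π^k(19) = [19, 4, 25, 1, 13, 7, 10] for k=0..6.
7 cycles of lengths [9, 9, 3, 3, 1, 1, 1].
n − c = 27 − 7 = 20; sign = (−1)^20 = +1.

+1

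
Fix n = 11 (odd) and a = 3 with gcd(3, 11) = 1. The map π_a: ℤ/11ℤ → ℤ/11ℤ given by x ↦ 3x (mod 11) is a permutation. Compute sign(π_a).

Orbit of 9 under x↦3x: [9, 5, 4, 1, 3]… (length divides ord_11(3)).
3 cycles of lengths [5, 5, 1].
11 − 3 = 8 transpositions; sign(π) = (−1)^8 = +1.
Zolotarev: (3|11) = +1, matching the cycle-count sign.

+1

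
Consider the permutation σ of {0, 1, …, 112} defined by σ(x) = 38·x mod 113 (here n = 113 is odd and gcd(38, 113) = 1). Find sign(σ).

-1

Orbit of 77 under x↦38x: [77, 101, 109, 74, 100, 71, 99]… (length divides ord_113(38)).
π_38 has 2 disjoint cycles with lengths [112, 1] on {0,…,112}.
With 2 cycles on 113 points, sign = (−1)^{113−2} = -1.
Via Zolotarev, sign(π_{38}) = (38|113) = -1.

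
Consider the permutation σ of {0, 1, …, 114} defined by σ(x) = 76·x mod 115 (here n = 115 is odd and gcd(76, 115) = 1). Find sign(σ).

-1

Orbit of 76 under x↦76x: [76, 26, 21, 101, 86, 96, 51]… (length divides ord_115(76)).
10 cycles of lengths [22, 22, 22, 22, 22, 1, 1, 1, 1, 1].
115 − 10 = 105 transpositions; sign(π) = (−1)^105 = -1.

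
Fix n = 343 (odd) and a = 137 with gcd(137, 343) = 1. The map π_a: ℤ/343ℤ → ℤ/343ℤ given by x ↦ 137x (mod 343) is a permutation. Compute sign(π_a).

+1

Orbit of 291 under x↦137x: [291, 79, 190, 305, 282, 218, 25]… (length divides ord_343(137)).
The orbit structure of x ↦ 137x mod 343: 7 orbits of sizes [147, 147, 21, 21, 3, 3, 1].
Σ(ℓ_i−1) = 343−7 = 336; sign = (−1)^336 = +1.
Check: (137/343) = +1 by Zolotarev.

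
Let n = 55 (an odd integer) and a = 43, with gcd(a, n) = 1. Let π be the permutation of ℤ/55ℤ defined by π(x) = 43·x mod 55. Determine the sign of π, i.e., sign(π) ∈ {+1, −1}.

+1

Start at x=34: 34 → 32 → 1 → 43 → 34 (one orbit).
π_43 has 17 disjoint cycles with lengths [4, 4, 4, 4, 4, 4, 4, 4, 4, 4, 4, 2, 2, 2, 2, 2, 1] on {0,…,54}.
55 − 17 = 38 transpositions; sign(π) = (−1)^38 = +1.
The Jacobi symbol (43|55) = +1 (Zolotarev) agrees.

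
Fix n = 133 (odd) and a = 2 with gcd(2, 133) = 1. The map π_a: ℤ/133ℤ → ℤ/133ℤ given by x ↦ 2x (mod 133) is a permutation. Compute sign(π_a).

-1

Start at x=2: 2 → 4 → 8 → 16 → 32 → 64 → 128 → … (one orbit).
Cycle type of π: 18×7 + 3×2 + 1; total 10 cycles.
10 cycles on 133: each ℓ→(−1)^(ℓ−1), product (−1)^123 = -1.
Check: (2/133) = -1 by Zolotarev.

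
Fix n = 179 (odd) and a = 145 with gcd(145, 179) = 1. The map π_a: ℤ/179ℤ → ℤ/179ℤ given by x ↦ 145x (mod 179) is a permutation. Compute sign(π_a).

+1

Start at x=4: 4 → 43 → 149 → 125 → 46 → 47 → 13 → … (one orbit).
Cycle lengths of π_145 on ℤ/179ℤ: [89, 89, 1]; 3 cycles in total.
With 3 cycles on 179 points, sign = (−1)^{179−3} = +1.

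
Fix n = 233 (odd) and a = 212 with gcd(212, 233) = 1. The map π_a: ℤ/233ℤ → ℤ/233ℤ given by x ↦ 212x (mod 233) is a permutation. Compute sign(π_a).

Orbit of 2 under x↦212x: [2, 191, 183, 118, 85, 79, 205]… (length divides ord_233(212)).
Cycle lengths of π_212 on ℤ/233ℤ: [232, 1]; 2 cycles in total.
With 2 cycles on 233 points, sign = (−1)^{233−2} = -1.

-1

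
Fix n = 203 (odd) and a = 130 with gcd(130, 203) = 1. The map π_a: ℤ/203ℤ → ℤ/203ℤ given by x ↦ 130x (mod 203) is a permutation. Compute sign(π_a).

Orbit of 1 under x↦130x: [1, 130, 51, 134, 165, 135, 92]… (length divides ord_203(130)).
The orbit structure of x ↦ 130x mod 203: 6 orbits of sizes [84, 84, 28, 3, 3, 1].
With 6 cycles on 203 points, sign = (−1)^{203−6} = -1.

-1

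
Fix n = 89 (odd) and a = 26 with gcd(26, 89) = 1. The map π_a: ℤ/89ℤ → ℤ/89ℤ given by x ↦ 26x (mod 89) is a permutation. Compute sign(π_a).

Start at x=73: 73 → 29 → 42 → 24 → 1 → 26 → 53 → … (one orbit).
Cycle lengths of π_26 on ℤ/89ℤ: [88, 1]; 2 cycles in total.
2 cycles on 89: each ℓ→(−1)^(ℓ−1), product (−1)^87 = -1.

-1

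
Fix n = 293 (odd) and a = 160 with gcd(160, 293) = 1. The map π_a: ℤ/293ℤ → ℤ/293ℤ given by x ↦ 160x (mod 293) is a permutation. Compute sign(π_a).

Start at x=244: 244 → 71 → 226 → 121 → 22 → 4 → 54 → … (one orbit).
3 cycles of lengths [146, 146, 1].
sign(π) = (−1)^{n − #cycles} = (−1)^{293−3} = (−1)^290 = +1.
(160|293)_J = +1 (Zolotarev's lemma cross-check).

+1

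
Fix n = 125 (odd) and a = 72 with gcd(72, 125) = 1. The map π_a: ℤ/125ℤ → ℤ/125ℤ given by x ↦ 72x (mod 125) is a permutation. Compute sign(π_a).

Start at x=118: 118 → 121 → 87 → 14 → 8 → 76 → 97 → … (one orbit).
Cycle type of π: 100 + 20 + 4 + 1; total 4 cycles.
Σ(ℓ_i−1) = 125−4 = 121; sign = (−1)^121 = -1.
The Jacobi symbol (72|125) = -1 (Zolotarev) agrees.

-1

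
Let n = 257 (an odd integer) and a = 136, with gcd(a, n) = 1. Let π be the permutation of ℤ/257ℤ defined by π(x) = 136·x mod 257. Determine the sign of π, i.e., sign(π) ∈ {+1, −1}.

+1

Start at x=60: 60 → 193 → 34 → 255 → 242 → 16 → 120 → … (one orbit).
Cycle type of π: 32×8 + 1; total 9 cycles.
9 cycles on 257: each ℓ→(−1)^(ℓ−1), product (−1)^248 = +1.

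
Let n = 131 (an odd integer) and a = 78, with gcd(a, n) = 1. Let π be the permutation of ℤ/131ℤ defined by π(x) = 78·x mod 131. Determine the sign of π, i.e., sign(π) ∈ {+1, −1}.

Start at x=130: 130 → 53 → 73 → 61 → 42 → 1 → 78 → … (one orbit).
Decompose π into cycles: lengths [10, 10, 10, 10, 10, 10, 10, 10, 10, 10, 10, 10, 10, 1] (14 cycles, including the fixed point 0).
Σ(ℓ_i−1) = 131−14 = 117; sign = (−1)^117 = -1.
Check: (78/131) = -1 by Zolotarev.

-1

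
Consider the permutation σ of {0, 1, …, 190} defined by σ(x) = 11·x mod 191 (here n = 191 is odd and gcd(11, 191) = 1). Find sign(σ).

Orbit of 31 under x↦11x: [31, 150, 122, 5, 55, 32, 161]… (length divides ord_191(11)).
Cycle type of π: 38×5 + 1; total 6 cycles.
n − c = 191 − 6 = 185; sign = (−1)^185 = -1.
The Jacobi symbol (11|191) = -1 (Zolotarev) agrees.

-1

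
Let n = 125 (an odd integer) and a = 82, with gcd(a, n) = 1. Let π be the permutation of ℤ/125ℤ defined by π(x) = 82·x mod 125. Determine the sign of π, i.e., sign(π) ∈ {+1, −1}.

Trace 43: π^k(43) = [43, 26, 7, 74, 68, 76, 107] for k=0..6.
Cycle type of π: 20×5 + 4×6 + 1; total 12 cycles.
12 cycles on 125: each ℓ→(−1)^(ℓ−1), product (−1)^113 = -1.

-1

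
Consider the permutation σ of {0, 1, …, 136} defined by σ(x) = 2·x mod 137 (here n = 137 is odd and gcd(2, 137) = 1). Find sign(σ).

Start at x=30: 30 → 60 → 120 → 103 → 69 → 1 → 2 → … (one orbit).
3 cycles of lengths [68, 68, 1].
Σ(ℓ_i−1) = 137−3 = 134; sign = (−1)^134 = +1.

+1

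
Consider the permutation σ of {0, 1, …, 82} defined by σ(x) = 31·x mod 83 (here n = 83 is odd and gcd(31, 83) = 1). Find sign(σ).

Orbit of 33 under x↦31x: [33, 27, 7, 51, 4, 41, 26]… (length divides ord_83(31)).
Cycle type of π: 41×2 + 1; total 3 cycles.
83 − 3 = 80 transpositions; sign(π) = (−1)^80 = +1.
The Jacobi symbol (31|83) = +1 (Zolotarev) agrees.

+1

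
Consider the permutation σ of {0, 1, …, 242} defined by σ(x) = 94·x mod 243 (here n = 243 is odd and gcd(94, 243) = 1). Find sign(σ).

Start at x=196: 196 → 199 → 238 → 16 → 46 → 193 → 160 → … (one orbit).
π_94 has 11 disjoint cycles with lengths [81, 81, 27, 27, 9, 9, 3, 3, 1, 1, 1] on {0,…,242}.
n − c = 243 − 11 = 232; sign = (−1)^232 = +1.
Check: (94/243) = +1 by Zolotarev.

+1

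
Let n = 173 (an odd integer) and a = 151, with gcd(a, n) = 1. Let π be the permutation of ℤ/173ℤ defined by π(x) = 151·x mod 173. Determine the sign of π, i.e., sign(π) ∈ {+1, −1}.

Orbit of 60 under x↦151x: [60, 64, 149, 9, 148, 31, 10]… (length divides ord_173(151)).
The orbit structure of x ↦ 151x mod 173: 3 orbits of sizes [86, 86, 1].
sign(π) = (−1)^{n − #cycles} = (−1)^{173−3} = (−1)^170 = +1.
(151|173)_J = +1 (Zolotarev's lemma cross-check).

+1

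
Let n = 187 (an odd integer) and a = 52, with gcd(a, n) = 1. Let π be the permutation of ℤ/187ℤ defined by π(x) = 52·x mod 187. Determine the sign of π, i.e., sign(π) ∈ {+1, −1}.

Trace 18: π^k(18) = [18, 1, 52, 86, 171, 103, 120] for k=0..6.
The orbit structure of x ↦ 52x mod 187: 34 orbits of sizes [10, 10, 10, 10, 10, 10, 10, 10, 10, 10, 10, 10, 10, 10, 10, 10, 10, 1, 1, 1, 1, 1, 1, 1, 1, 1, 1, 1, 1, 1, 1, 1, 1, 1].
sign(π) = (−1)^{n − #cycles} = (−1)^{187−34} = (−1)^153 = -1.
(52|187)_J = -1 (Zolotarev's lemma cross-check).

-1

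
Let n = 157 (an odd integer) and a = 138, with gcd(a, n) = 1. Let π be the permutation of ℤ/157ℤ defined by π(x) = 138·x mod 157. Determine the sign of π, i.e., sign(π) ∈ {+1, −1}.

+1

Start at x=33: 33 → 1 → 138 → 47 → 49 → 11 → 105 → … (one orbit).
π_138 has 3 disjoint cycles with lengths [78, 78, 1] on {0,…,156}.
Σ(ℓ_i−1) = 157−3 = 154; sign = (−1)^154 = +1.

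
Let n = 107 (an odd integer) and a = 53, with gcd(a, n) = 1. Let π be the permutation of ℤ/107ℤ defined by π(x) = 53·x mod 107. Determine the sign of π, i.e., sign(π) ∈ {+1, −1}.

+1

Start at x=92: 92 → 61 → 23 → 42 → 86 → 64 → 75 → … (one orbit).
Decompose π into cycles: lengths [53, 53, 1] (3 cycles, including the fixed point 0).
n − c = 107 − 3 = 104; sign = (−1)^104 = +1.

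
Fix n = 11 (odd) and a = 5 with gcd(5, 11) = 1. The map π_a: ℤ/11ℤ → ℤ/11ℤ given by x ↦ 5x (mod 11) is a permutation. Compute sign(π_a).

Orbit of 5 under x↦5x: [5, 3, 4, 9, 1]… (length divides ord_11(5)).
Decompose π into cycles: lengths [5, 5, 1] (3 cycles, including the fixed point 0).
3 cycles on 11: each ℓ→(−1)^(ℓ−1), product (−1)^8 = +1.
Zolotarev: (5|11) = +1, matching the cycle-count sign.

+1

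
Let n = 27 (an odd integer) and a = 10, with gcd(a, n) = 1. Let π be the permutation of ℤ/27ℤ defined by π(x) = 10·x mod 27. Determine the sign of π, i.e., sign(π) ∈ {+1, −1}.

+1

Start at x=1: 1 → 10 → 19 → 1 (one orbit).
Decompose π into cycles: lengths [3, 3, 3, 3, 3, 3, 1, 1, 1, 1, 1, 1, 1, 1, 1] (15 cycles, including the fixed point 0).
n − c = 27 − 15 = 12; sign = (−1)^12 = +1.
(10|27)_J = +1 (Zolotarev's lemma cross-check).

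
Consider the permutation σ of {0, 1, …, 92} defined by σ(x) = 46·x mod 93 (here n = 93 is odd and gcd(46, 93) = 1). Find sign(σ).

Start at x=46: 46 → 70 → 58 → 64 → 61 → 16 → 85 → … (one orbit).
Cycle type of π: 10×9 + 1×3; total 12 cycles.
sign(π) = (−1)^{n − #cycles} = (−1)^{93−12} = (−1)^81 = -1.
Check: (46/93) = -1 by Zolotarev.

-1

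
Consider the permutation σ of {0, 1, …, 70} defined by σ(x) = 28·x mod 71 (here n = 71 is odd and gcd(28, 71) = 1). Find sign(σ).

-1

Trace 46: π^k(46) = [46, 10, 67, 30, 59, 19, 35] for k=0..6.
Cycle type of π: 70 + 1; total 2 cycles.
sign(π) = (−1)^{n − #cycles} = (−1)^{71−2} = (−1)^69 = -1.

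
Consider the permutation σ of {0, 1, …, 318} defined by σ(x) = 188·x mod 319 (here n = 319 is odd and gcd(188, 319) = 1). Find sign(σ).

Start at x=199: 199 → 89 → 144 → 276 → 210 → 243 → 67 → … (one orbit).
Decompose π into cycles: lengths [28, 28, 28, 28, 28, 28, 28, 28, 28, 28, 28, 1, 1, 1, 1, 1, 1, 1, 1, 1, 1, 1] (22 cycles, including the fixed point 0).
319 − 22 = 297 transpositions; sign(π) = (−1)^297 = -1.
The Jacobi symbol (188|319) = -1 (Zolotarev) agrees.

-1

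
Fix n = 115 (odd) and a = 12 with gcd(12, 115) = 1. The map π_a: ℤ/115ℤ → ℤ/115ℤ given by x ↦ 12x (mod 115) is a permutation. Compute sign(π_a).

Trace 16: π^k(16) = [16, 77, 4, 48, 1, 12, 29] for k=0..6.
6 cycles of lengths [44, 44, 11, 11, 4, 1].
With 6 cycles on 115 points, sign = (−1)^{115−6} = -1.
The Jacobi symbol (12|115) = -1 (Zolotarev) agrees.

-1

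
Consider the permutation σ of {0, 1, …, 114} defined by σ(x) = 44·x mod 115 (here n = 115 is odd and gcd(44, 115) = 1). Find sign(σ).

-1

Trace 114: π^k(114) = [114, 71, 19, 31, 99, 101, 74] for k=0..6.
Cycle lengths of π_44 on ℤ/115ℤ: [22, 22, 22, 22, 22, 2, 2, 1]; 8 cycles in total.
Σ(ℓ_i−1) = 115−8 = 107; sign = (−1)^107 = -1.
Via Zolotarev, sign(π_{44}) = (44|115) = -1.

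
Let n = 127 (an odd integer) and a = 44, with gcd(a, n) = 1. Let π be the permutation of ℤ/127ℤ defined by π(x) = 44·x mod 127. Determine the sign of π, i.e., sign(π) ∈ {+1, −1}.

+1

Orbit of 73 under x↦44x: [73, 37, 104, 4, 49, 124, 122]… (length divides ord_127(44)).
Decompose π into cycles: lengths [63, 63, 1] (3 cycles, including the fixed point 0).
127 − 3 = 124 transpositions; sign(π) = (−1)^124 = +1.
Check: (44/127) = +1 by Zolotarev.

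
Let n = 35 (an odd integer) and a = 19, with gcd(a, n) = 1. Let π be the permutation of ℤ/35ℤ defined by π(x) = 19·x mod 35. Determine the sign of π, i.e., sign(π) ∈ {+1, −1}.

Start at x=34: 34 → 16 → 24 → 1 → 19 → 11 → 34 (one orbit).
Cycle type of π: 6×5 + 2×2 + 1; total 8 cycles.
n − c = 35 − 8 = 27; sign = (−1)^27 = -1.
Check: (19/35) = -1 by Zolotarev.

-1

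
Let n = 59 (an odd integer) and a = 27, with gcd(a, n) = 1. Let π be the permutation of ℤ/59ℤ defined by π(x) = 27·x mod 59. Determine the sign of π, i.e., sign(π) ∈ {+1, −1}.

Trace 21: π^k(21) = [21, 36, 28, 48, 57, 5, 17] for k=0..6.
Cycle type of π: 29×2 + 1; total 3 cycles.
n − c = 59 − 3 = 56; sign = (−1)^56 = +1.
(27|59)_J = +1 (Zolotarev's lemma cross-check).

+1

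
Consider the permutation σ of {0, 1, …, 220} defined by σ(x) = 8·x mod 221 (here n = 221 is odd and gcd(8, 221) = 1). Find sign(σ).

-1

Orbit of 64 under x↦8x: [64, 70, 118, 60, 38, 83, 1]… (length divides ord_221(8)).
Cycle lengths of π_8 on ℤ/221ℤ: [8, 8, 8, 8, 8, 8, 8, 8, 8, 8, 8, 8, 8, 8, 8, 8, 8, 8, 8, 8, 8, 8, 8, 8, 8, 8, 4, 4, 4, 1]; 30 cycles in total.
30 cycles on 221: each ℓ→(−1)^(ℓ−1), product (−1)^191 = -1.
Via Zolotarev, sign(π_{8}) = (8|221) = -1.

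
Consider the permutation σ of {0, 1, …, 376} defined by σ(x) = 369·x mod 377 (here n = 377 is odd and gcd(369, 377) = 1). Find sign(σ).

+1

Trace 346: π^k(346) = [346, 248, 278, 38, 73, 170, 148] for k=0..6.
Cycle type of π: 28×13 + 4×3 + 1; total 17 cycles.
17 cycles on 377: each ℓ→(−1)^(ℓ−1), product (−1)^360 = +1.
Check: (369/377) = +1 by Zolotarev.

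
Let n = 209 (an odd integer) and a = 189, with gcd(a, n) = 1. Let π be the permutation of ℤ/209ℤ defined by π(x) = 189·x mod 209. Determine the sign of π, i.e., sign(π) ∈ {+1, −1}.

+1

Orbit of 115 under x↦189x: [115, 208, 20, 18, 58, 94, 1]… (length divides ord_209(189)).
Cycle type of π: 10×19 + 2×9 + 1; total 29 cycles.
209 − 29 = 180 transpositions; sign(π) = (−1)^180 = +1.
(189|209)_J = +1 (Zolotarev's lemma cross-check).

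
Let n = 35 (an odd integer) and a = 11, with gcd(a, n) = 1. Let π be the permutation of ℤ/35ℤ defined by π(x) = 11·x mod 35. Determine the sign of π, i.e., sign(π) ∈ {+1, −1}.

+1

Start at x=1: 1 → 11 → 16 → 1 (one orbit).
The orbit structure of x ↦ 11x mod 35: 15 orbits of sizes [3, 3, 3, 3, 3, 3, 3, 3, 3, 3, 1, 1, 1, 1, 1].
n − c = 35 − 15 = 20; sign = (−1)^20 = +1.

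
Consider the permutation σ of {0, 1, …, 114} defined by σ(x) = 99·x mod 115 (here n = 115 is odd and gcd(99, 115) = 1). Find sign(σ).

Orbit of 26 under x↦99x: [26, 44, 101, 109, 96, 74, 81]… (length divides ord_115(99)).
Decompose π into cycles: lengths [22, 22, 22, 22, 22, 2, 2, 1] (8 cycles, including the fixed point 0).
sign(π) = (−1)^{n − #cycles} = (−1)^{115−8} = (−1)^107 = -1.

-1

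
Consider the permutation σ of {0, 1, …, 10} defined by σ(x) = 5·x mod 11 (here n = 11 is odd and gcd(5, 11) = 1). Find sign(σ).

+1

Trace 4: π^k(4) = [4, 9, 1, 5, 3] for k=0..4.
Cycle lengths of π_5 on ℤ/11ℤ: [5, 5, 1]; 3 cycles in total.
11 − 3 = 8 transpositions; sign(π) = (−1)^8 = +1.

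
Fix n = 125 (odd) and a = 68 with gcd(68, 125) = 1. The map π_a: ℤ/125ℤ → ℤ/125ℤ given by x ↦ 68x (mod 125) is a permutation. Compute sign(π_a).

-1

Orbit of 68 under x↦68x: [68, 124, 57, 1]… (length divides ord_125(68)).
The orbit structure of x ↦ 68x mod 125: 32 orbits of sizes [4, 4, 4, 4, 4, 4, 4, 4, 4, 4, 4, 4, 4, 4, 4, 4, 4, 4, 4, 4, 4, 4, 4, 4, 4, 4, 4, 4, 4, 4, 4, 1].
sign(π) = (−1)^{n − #cycles} = (−1)^{125−32} = (−1)^93 = -1.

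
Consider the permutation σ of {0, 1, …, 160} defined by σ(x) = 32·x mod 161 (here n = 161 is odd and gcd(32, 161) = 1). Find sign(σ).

+1

Start at x=121: 121 → 8 → 95 → 142 → 36 → 25 → 156 → … (one orbit).
π_32 has 9 disjoint cycles with lengths [33, 33, 33, 33, 11, 11, 3, 3, 1] on {0,…,160}.
9 cycles on 161: each ℓ→(−1)^(ℓ−1), product (−1)^152 = +1.
Zolotarev: (32|161) = +1, matching the cycle-count sign.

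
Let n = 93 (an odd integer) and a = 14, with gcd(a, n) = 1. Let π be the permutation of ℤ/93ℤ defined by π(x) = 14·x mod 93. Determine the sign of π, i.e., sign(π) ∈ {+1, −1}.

-1

Trace 49: π^k(49) = [49, 35, 25, 71, 64, 59, 82] for k=0..6.
Cycle lengths of π_14 on ℤ/93ℤ: [30, 30, 15, 15, 2, 1]; 6 cycles in total.
93 − 6 = 87 transpositions; sign(π) = (−1)^87 = -1.
Check: (14/93) = -1 by Zolotarev.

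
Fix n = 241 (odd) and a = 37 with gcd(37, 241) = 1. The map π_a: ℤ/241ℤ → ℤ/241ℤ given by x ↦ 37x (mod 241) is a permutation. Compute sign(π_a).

Trace 21: π^k(21) = [21, 54, 70, 180, 153, 118, 28] for k=0..6.
The orbit structure of x ↦ 37x mod 241: 2 orbits of sizes [240, 1].
2 cycles on 241: each ℓ→(−1)^(ℓ−1), product (−1)^239 = -1.

-1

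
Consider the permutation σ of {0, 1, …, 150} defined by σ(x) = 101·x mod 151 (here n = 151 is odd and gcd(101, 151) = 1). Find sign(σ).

-1

Trace 132: π^k(132) = [132, 44, 65, 72, 24, 8, 53] for k=0..6.
Cycle type of π: 50×3 + 1; total 4 cycles.
sign(π) = (−1)^{n − #cycles} = (−1)^{151−4} = (−1)^147 = -1.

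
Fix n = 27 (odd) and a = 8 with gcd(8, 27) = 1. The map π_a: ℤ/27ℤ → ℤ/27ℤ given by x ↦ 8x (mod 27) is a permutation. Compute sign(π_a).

-1

Start at x=8: 8 → 10 → 26 → 19 → 17 → 1 → 8 (one orbit).
8 cycles of lengths [6, 6, 6, 2, 2, 2, 2, 1].
sign(π) = (−1)^{n − #cycles} = (−1)^{27−8} = (−1)^19 = -1.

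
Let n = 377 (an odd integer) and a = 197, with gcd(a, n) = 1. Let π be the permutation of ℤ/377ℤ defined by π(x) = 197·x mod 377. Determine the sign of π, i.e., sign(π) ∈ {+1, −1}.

Start at x=371: 371 → 326 → 132 → 368 → 112 → 198 → 175 → … (one orbit).
Decompose π into cycles: lengths [84, 84, 84, 84, 12, 7, 7, 7, 7, 1] (10 cycles, including the fixed point 0).
10 cycles on 377: each ℓ→(−1)^(ℓ−1), product (−1)^367 = -1.

-1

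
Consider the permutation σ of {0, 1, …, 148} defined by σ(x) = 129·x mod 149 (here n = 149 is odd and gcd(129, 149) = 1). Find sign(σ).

+1

Start at x=104: 104 → 6 → 29 → 16 → 127 → 142 → 140 → … (one orbit).
π_129 has 5 disjoint cycles with lengths [37, 37, 37, 37, 1] on {0,…,148}.
149 − 5 = 144 transpositions; sign(π) = (−1)^144 = +1.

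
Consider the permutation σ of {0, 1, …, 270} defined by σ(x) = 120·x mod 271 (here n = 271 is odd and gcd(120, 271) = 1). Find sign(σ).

Orbit of 147 under x↦120x: [147, 25, 19, 112, 161, 79, 266]… (length divides ord_271(120)).
Cycle lengths of π_120 on ℤ/271ℤ: [270, 1]; 2 cycles in total.
271 − 2 = 269 transpositions; sign(π) = (−1)^269 = -1.
(120|271)_J = -1 (Zolotarev's lemma cross-check).

-1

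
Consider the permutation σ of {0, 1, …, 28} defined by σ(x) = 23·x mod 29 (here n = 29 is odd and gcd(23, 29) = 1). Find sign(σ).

+1

Start at x=25: 25 → 24 → 1 → 23 → 7 → 16 → 20 → 25 (one orbit).
Cycle lengths of π_23 on ℤ/29ℤ: [7, 7, 7, 7, 1]; 5 cycles in total.
With 5 cycles on 29 points, sign = (−1)^{29−5} = +1.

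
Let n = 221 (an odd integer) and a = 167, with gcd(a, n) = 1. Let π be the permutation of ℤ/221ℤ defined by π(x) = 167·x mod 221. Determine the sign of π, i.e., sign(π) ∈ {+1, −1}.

+1

Start at x=55: 55 → 124 → 155 → 28 → 35 → 99 → 179 → … (one orbit).
Cycle lengths of π_167 on ℤ/221ℤ: [48, 48, 48, 48, 16, 12, 1]; 7 cycles in total.
Σ(ℓ_i−1) = 221−7 = 214; sign = (−1)^214 = +1.
Via Zolotarev, sign(π_{167}) = (167|221) = +1.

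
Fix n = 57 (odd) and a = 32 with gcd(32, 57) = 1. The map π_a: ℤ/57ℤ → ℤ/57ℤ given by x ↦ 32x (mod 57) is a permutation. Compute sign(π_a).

Orbit of 7 under x↦32x: [7, 53, 43, 8, 28, 41, 1]… (length divides ord_57(32)).
5 cycles of lengths [18, 18, 18, 2, 1].
n − c = 57 − 5 = 52; sign = (−1)^52 = +1.

+1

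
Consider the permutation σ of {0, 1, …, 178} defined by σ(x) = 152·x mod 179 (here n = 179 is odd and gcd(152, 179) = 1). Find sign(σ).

-1

Trace 129: π^k(129) = [129, 97, 66, 8, 142, 104, 56] for k=0..6.
2 cycles of lengths [178, 1].
2 cycles on 179: each ℓ→(−1)^(ℓ−1), product (−1)^177 = -1.
(152|179)_J = -1 (Zolotarev's lemma cross-check).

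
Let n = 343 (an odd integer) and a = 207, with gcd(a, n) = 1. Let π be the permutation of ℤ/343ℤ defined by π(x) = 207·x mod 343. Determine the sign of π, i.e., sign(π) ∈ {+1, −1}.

Orbit of 11 under x↦207x: [11, 219, 57, 137, 233, 211, 116]… (length divides ord_343(207)).
Cycle lengths of π_207 on ℤ/343ℤ: [147, 147, 21, 21, 3, 3, 1]; 7 cycles in total.
With 7 cycles on 343 points, sign = (−1)^{343−7} = +1.
(207|343)_J = +1 (Zolotarev's lemma cross-check).

+1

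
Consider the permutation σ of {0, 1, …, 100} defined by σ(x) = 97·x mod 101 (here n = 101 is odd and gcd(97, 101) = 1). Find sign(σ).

+1

Start at x=95: 95 → 24 → 5 → 81 → 80 → 84 → 68 → … (one orbit).
Cycle lengths of π_97 on ℤ/101ℤ: [25, 25, 25, 25, 1]; 5 cycles in total.
n − c = 101 − 5 = 96; sign = (−1)^96 = +1.
The Jacobi symbol (97|101) = +1 (Zolotarev) agrees.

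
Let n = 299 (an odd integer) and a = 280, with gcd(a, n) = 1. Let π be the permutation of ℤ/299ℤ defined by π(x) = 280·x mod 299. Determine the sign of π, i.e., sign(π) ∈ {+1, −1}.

-1

Start at x=196: 196 → 163 → 192 → 239 → 243 → 167 → 116 → … (one orbit).
The orbit structure of x ↦ 280x mod 299: 6 orbits of sizes [132, 132, 12, 11, 11, 1].
299 − 6 = 293 transpositions; sign(π) = (−1)^293 = -1.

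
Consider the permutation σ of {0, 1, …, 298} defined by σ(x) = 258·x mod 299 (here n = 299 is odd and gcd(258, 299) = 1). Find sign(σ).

Trace 249: π^k(249) = [249, 256, 268, 75, 214, 196, 37] for k=0..6.
Cycle lengths of π_258 on ℤ/299ℤ: [132, 132, 22, 12, 1]; 5 cycles in total.
sign(π) = (−1)^{n − #cycles} = (−1)^{299−5} = (−1)^294 = +1.
Via Zolotarev, sign(π_{258}) = (258|299) = +1.

+1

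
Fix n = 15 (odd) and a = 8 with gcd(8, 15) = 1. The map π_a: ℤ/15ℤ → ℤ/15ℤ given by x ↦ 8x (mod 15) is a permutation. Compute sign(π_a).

+1

Trace 8: π^k(8) = [8, 4, 2, 1] for k=0..3.
Cycle type of π: 4×3 + 2 + 1; total 5 cycles.
5 cycles on 15: each ℓ→(−1)^(ℓ−1), product (−1)^10 = +1.
Via Zolotarev, sign(π_{8}) = (8|15) = +1.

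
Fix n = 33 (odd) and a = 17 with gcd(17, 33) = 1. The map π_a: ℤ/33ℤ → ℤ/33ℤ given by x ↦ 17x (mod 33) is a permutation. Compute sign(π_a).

Orbit of 4 under x↦17x: [4, 2, 1, 17, 25, 29, 31]… (length divides ord_33(17)).
Cycle lengths of π_17 on ℤ/33ℤ: [10, 10, 10, 2, 1]; 5 cycles in total.
n − c = 33 − 5 = 28; sign = (−1)^28 = +1.

+1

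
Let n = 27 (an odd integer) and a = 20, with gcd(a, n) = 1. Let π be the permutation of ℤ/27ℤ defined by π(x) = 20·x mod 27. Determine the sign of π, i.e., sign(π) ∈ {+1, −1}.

-1

Trace 23: π^k(23) = [23, 1, 20, 22, 8, 25, 14] for k=0..6.
π_20 has 4 disjoint cycles with lengths [18, 6, 2, 1] on {0,…,26}.
With 4 cycles on 27 points, sign = (−1)^{27−4} = -1.
(20|27)_J = -1 (Zolotarev's lemma cross-check).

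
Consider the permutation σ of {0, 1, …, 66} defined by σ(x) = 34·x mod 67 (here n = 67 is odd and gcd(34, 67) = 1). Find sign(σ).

-1

Trace 25: π^k(25) = [25, 46, 23, 45, 56, 28, 14] for k=0..6.
2 cycles of lengths [66, 1].
sign(π) = (−1)^{n − #cycles} = (−1)^{67−2} = (−1)^65 = -1.
Zolotarev: (34|67) = -1, matching the cycle-count sign.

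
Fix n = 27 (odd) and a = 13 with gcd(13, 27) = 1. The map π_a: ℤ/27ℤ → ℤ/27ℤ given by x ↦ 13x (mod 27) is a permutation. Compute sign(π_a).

Start at x=25: 25 → 1 → 13 → 7 → 10 → 22 → 16 → … (one orbit).
π_13 has 7 disjoint cycles with lengths [9, 9, 3, 3, 1, 1, 1] on {0,…,26}.
7 cycles on 27: each ℓ→(−1)^(ℓ−1), product (−1)^20 = +1.
(13|27)_J = +1 (Zolotarev's lemma cross-check).

+1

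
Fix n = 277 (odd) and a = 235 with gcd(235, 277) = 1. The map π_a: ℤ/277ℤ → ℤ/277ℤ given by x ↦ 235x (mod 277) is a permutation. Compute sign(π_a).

-1

Orbit of 204 under x↦235x: [204, 19, 33, 276, 42, 175, 129]… (length divides ord_277(235)).
4 cycles of lengths [92, 92, 92, 1].
n − c = 277 − 4 = 273; sign = (−1)^273 = -1.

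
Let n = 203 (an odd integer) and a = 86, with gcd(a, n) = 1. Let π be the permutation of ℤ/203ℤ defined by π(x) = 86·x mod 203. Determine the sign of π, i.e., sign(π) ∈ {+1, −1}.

Orbit of 144 under x↦86x: [144, 1, 86, 88, 57, 30]… (length divides ord_203(86)).
Decompose π into cycles: lengths [6, 6, 6, 6, 6, 6, 6, 6, 6, 6, 6, 6, 6, 6, 6, 6, 6, 6, 6, 6, 6, 6, 6, 6, 6, 6, 6, 6, 3, 3, 2, 2, 2, 2, 2, 2, 2, 2, 2, 2, 2, 2, 2, 2, 1] (45 cycles, including the fixed point 0).
203 − 45 = 158 transpositions; sign(π) = (−1)^158 = +1.
Via Zolotarev, sign(π_{86}) = (86|203) = +1.

+1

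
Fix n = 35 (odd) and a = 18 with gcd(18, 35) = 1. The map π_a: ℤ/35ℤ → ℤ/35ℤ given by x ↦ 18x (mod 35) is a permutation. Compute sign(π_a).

-1

Orbit of 29 under x↦18x: [29, 32, 16, 8, 4, 2, 1]… (length divides ord_35(18)).
6 cycles of lengths [12, 12, 4, 3, 3, 1].
Σ(ℓ_i−1) = 35−6 = 29; sign = (−1)^29 = -1.
Via Zolotarev, sign(π_{18}) = (18|35) = -1.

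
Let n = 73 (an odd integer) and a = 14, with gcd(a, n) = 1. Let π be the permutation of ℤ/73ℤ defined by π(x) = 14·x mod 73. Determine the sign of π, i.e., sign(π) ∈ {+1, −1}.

-1

Orbit of 46 under x↦14x: [46, 60, 37, 7, 25, 58, 9]… (length divides ord_73(14)).
The orbit structure of x ↦ 14x mod 73: 2 orbits of sizes [72, 1].
73 − 2 = 71 transpositions; sign(π) = (−1)^71 = -1.
Via Zolotarev, sign(π_{14}) = (14|73) = -1.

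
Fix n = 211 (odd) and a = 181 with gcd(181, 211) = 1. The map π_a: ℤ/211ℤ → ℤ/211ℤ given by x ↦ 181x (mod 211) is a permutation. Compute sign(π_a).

-1

Trace 187: π^k(187) = [187, 87, 133, 19, 63, 9, 152] for k=0..6.
Cycle lengths of π_181 on ℤ/211ℤ: [210, 1]; 2 cycles in total.
211 − 2 = 209 transpositions; sign(π) = (−1)^209 = -1.
Zolotarev: (181|211) = -1, matching the cycle-count sign.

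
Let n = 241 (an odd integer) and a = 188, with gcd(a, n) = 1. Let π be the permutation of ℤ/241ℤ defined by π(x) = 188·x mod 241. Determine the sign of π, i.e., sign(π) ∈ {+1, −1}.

Trace 158: π^k(158) = [158, 61, 141, 239, 106, 166, 119] for k=0..6.
Decompose π into cycles: lengths [120, 120, 1] (3 cycles, including the fixed point 0).
With 3 cycles on 241 points, sign = (−1)^{241−3} = +1.
(188|241)_J = +1 (Zolotarev's lemma cross-check).

+1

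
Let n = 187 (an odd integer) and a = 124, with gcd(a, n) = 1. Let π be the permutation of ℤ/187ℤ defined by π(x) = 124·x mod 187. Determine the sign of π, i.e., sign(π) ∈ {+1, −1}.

-1

Start at x=141: 141 → 93 → 125 → 166 → 14 → 53 → 27 → … (one orbit).
Cycle type of π: 80×2 + 16 + 5×2 + 1; total 6 cycles.
n − c = 187 − 6 = 181; sign = (−1)^181 = -1.
Zolotarev: (124|187) = -1, matching the cycle-count sign.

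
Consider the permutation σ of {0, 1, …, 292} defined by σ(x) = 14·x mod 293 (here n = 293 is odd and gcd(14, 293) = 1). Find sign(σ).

Start at x=68: 68 → 73 → 143 → 244 → 193 → 65 → 31 → … (one orbit).
Cycle type of π: 146×2 + 1; total 3 cycles.
Σ(ℓ_i−1) = 293−3 = 290; sign = (−1)^290 = +1.

+1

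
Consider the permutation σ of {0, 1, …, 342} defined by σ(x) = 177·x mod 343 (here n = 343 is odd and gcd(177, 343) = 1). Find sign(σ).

+1

Orbit of 18 under x↦177x: [18, 99, 30, 165, 50, 275, 312]… (length divides ord_343(177)).
The orbit structure of x ↦ 177x mod 343: 31 orbits of sizes [21, 21, 21, 21, 21, 21, 21, 21, 21, 21, 21, 21, 21, 21, 3, 3, 3, 3, 3, 3, 3, 3, 3, 3, 3, 3, 3, 3, 3, 3, 1].
31 cycles on 343: each ℓ→(−1)^(ℓ−1), product (−1)^312 = +1.
The Jacobi symbol (177|343) = +1 (Zolotarev) agrees.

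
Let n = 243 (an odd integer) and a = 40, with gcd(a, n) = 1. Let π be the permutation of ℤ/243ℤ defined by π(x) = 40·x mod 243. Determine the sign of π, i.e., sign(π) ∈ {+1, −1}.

Orbit of 172 under x↦40x: [172, 76, 124, 100, 112, 106, 109]… (length divides ord_243(40)).
π_40 has 11 disjoint cycles with lengths [81, 81, 27, 27, 9, 9, 3, 3, 1, 1, 1] on {0,…,242}.
243 − 11 = 232 transpositions; sign(π) = (−1)^232 = +1.
Zolotarev: (40|243) = +1, matching the cycle-count sign.

+1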